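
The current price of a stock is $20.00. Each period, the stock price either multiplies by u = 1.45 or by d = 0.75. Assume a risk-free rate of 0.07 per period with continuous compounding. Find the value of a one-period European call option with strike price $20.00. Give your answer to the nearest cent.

$3.87

Risk-neutral probability p = (e^0.07 − 0.75)/(1.45 − 0.75) = 0.3225/0.7000 = 0.4607
Terminal stock prices: S_u = 29, S_d = 15
Terminal payoffs (S − K): max(9, 0) = 9, max(-5, 0) = 0
Node 0 (S = 20): V_0 = e^(−0.07)·[0.4607·9.0000 + 0.5393·0.0000] = 3.8662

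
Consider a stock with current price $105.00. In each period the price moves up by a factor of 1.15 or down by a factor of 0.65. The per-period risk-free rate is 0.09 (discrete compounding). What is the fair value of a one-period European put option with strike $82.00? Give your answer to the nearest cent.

Risk-neutral probability p = (1 + 0.09 − 0.65)/(1.15 − 0.65) = 0.4400/0.5000 = 0.8800
Terminal stock prices: S_u = 120.7, S_d = 68.25
Terminal payoffs (K − S): max(-38.75, 0) = 0, max(13.75, 0) = 13.75
Node 0 (S = 105): V_0 = 1/1.09·[0.8800·0.0000 + 0.1200·13.7500] = 1.5138

$1.51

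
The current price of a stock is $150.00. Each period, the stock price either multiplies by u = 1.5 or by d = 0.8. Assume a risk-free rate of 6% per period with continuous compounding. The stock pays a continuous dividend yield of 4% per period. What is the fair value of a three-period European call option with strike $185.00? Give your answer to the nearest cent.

Per-period risk-free factor R = e^0.06 = 1.0618; dividend-adjusted growth = e^(0.06−0.04) = 1.0202.
Risk-neutral probability p = (1.0202 − 0.8)/(1.5 − 0.8) = 0.2202/0.7000 = 0.3146
Terminal stock prices: S_uuu = 506.2, S_uud = 270, S_udd = 144, S_ddd = 76.8
Terminal payoffs (S − K): max(321.2, 0) = 321.2, max(85, 0) = 85, max(-41, 0) = 0, max(-108.2, 0) = 0
Node uu (S = 337.5): V_uu = e^(−0.06)·[0.3146·321.2500 + 0.6854·85.0000] = 150.0400
Node ud (S = 180): V_ud = e^(−0.06)·[0.3146·85.0000 + 0.6854·0.0000] = 25.1816
Node dd (S = 96): V_dd = e^(−0.06)·[0.3146·0.0000 + 0.6854·0.0000] = 0.0000
Node u (S = 225): V_u = e^(−0.06)·[0.3146·150.0400 + 0.6854·25.1816] = 60.7049
Node d (S = 120): V_d = e^(−0.06)·[0.3146·25.1816 + 0.6854·0.0000] = 7.4601
Node 0 (S = 150): V_0 = e^(−0.06)·[0.3146·60.7049 + 0.6854·7.4601] = 22.7997

$22.80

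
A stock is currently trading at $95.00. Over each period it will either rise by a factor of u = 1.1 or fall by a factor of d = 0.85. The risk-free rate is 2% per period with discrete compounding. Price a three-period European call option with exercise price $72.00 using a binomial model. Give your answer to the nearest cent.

Risk-neutral probability p = (1 + 0.02 − 0.85)/(1.1 − 0.85) = 0.1700/0.2500 = 0.6800
Terminal stock prices: S_uuu = 126.4, S_uud = 97.71, S_udd = 75.5, S_ddd = 58.34
Terminal payoffs (S − K): max(54.45, 0) = 54.45, max(25.71, 0) = 25.71, max(3.501, 0) = 3.501, max(-13.66, 0) = 0
Node uu (S = 115): V_uu = 1/1.02·[0.6800·54.4450 + 0.3200·25.7075] = 44.3618
Node ud (S = 88.83): V_ud = 1/1.02·[0.6800·25.7075 + 0.3200·3.5012] = 18.2368
Node dd (S = 68.64): V_dd = 1/1.02·[0.6800·3.5012 + 0.3200·0.0000] = 2.3342
Node u (S = 104.5): V_u = 1/1.02·[0.6800·44.3618 + 0.3200·18.2368] = 35.2958
Node d (S = 80.75): V_d = 1/1.02·[0.6800·18.2368 + 0.3200·2.3342] = 12.8901
Node 0 (S = 95): V_0 = 1/1.02·[0.6800·35.2958 + 0.3200·12.8901] = 27.5745

$27.57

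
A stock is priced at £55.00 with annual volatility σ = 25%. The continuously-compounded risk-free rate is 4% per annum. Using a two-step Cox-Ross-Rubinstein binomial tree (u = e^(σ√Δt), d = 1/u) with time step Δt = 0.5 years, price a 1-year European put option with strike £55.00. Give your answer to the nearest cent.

CRR parameters: u = e^(σ√Δt) = e^(0.25·√0.5) = 1.1934, d = 1/u = 0.8380
Per-period rate: rΔt = 0.04·0.5 = 0.02, so R = e^0.02 = 1.0202
Risk-neutral probability p = (e^0.02 − 0.8380)/(1.1934 − 0.8380) = 0.1822/0.3554 = 0.5128
Terminal stock prices: S_uu = 78.33, S_ud = 55, S_dd = 38.62
Terminal payoffs (K − S): max(-23.33, 0) = 0, max(0, 0) = 0, max(16.38, 0) = 16.38
Node u (S = 65.64): V_u = e^(−0.02)·[0.5128·0.0000 + 0.4872·0.0000] = 0.0000
Node d (S = 46.09): V_d = e^(−0.02)·[0.5128·0.0000 + 0.4872·16.3796] = 7.8227
Node 0 (S = 55): V_0 = e^(−0.02)·[0.5128·0.0000 + 0.4872·7.8227] = 3.7361

£3.74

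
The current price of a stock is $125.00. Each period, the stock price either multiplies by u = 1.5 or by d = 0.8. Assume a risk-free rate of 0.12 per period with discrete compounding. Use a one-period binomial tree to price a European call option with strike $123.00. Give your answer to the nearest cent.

Risk-neutral probability p = (1 + 0.12 − 0.8)/(1.5 − 0.8) = 0.3200/0.7000 = 0.4571
Terminal stock prices: S_u = 187.5, S_d = 100
Terminal payoffs (S − K): max(64.5, 0) = 64.5, max(-23, 0) = 0
Node 0 (S = 125): V_0 = 1/1.12·[0.4571·64.5000 + 0.5429·0.0000] = 26.3265

$26.33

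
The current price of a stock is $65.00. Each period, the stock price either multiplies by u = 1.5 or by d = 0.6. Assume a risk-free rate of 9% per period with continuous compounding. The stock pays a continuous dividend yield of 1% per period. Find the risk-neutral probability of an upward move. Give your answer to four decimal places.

Per-period risk-free factor R = e^0.09 = 1.0942; dividend-adjusted growth = e^(0.09−0.01) = 1.0833.
Risk-neutral probability p = (1.0833 − 0.6)/(1.5 − 0.6) = 0.4833/0.9000 = 0.5370

p = 0.5370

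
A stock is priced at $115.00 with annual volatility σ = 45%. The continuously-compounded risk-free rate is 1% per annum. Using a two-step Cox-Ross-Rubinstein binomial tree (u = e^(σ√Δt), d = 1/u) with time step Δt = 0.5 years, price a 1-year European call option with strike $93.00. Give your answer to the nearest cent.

$33.31

CRR parameters: u = e^(σ√Δt) = e^(0.45·√0.5) = 1.3746, d = 1/u = 0.7275
Per-period rate: rΔt = 0.01·0.5 = 0.005, so R = e^0.005 = 1.0050
Risk-neutral probability p = (e^0.005 − 0.7275)/(1.3746 − 0.7275) = 0.2776/0.6472 = 0.4289
Terminal stock prices: S_uu = 217.3, S_ud = 115, S_dd = 60.86
Terminal payoffs (S − K): max(124.3, 0) = 124.3, max(22, 0) = 22, max(-32.14, 0) = 0
Node u (S = 158.1): V_u = e^(−0.005)·[0.4289·124.3107 + 0.5711·22.0000] = 65.5484
Node d (S = 83.66): V_d = e^(−0.005)·[0.4289·22.0000 + 0.5711·0.0000] = 9.3879
Node 0 (S = 115): V_0 = e^(−0.005)·[0.4289·65.5484 + 0.5711·9.3879] = 33.3059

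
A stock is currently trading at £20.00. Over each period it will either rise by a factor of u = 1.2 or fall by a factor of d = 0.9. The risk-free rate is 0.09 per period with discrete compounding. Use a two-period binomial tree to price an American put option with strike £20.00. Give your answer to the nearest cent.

Risk-neutral probability p = (1 + 0.09 − 0.9)/(1.2 − 0.9) = 0.1900/0.3000 = 0.6333
Terminal stock prices: S_uu = 28.8, S_ud = 21.6, S_dd = 16.2
Terminal payoffs (K − S): max(-8.8, 0) = 0, max(-1.6, 0) = 0, max(3.8, 0) = 3.8
Node u (S = 24): continuation = 1/1.09·[0.6333·0.0000 + 0.3667·0.0000] = 0.0000; exercise value = 0.0000 ≤ continuation, so V_u = 0.0000
Node d (S = 18): continuation = 1/1.09·[0.6333·0.0000 + 0.3667·3.8000] = 1.2783; exercise value = 2.0000 > continuation, so V_d = 2.0000 (exercise)
Node 0 (S = 20): continuation = 1/1.09·[0.6333·0.0000 + 0.3667·2.0000] = 0.6728; exercise value = 0.0000 ≤ continuation, so V_0 = 0.6728

£0.67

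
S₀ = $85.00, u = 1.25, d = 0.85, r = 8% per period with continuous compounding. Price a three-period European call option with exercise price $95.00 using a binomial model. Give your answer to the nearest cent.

Risk-neutral probability p = (e^0.08 − 0.85)/(1.25 − 0.85) = 0.2333/0.4000 = 0.5832
Terminal stock prices: S_uuu = 166, S_uud = 112.9, S_udd = 76.77, S_ddd = 52.2
Terminal payoffs (S − K): max(71.02, 0) = 71.02, max(17.89, 0) = 17.89, max(-18.23, 0) = 0, max(-42.8, 0) = 0
Node uu (S = 132.8): V_uu = e^(−0.08)·[0.5832·71.0156 + 0.4168·17.8906] = 45.1164
Node ud (S = 90.31): V_ud = e^(−0.08)·[0.5832·17.8906 + 0.4168·0.0000] = 9.6319
Node dd (S = 61.41): V_dd = e^(−0.08)·[0.5832·0.0000 + 0.4168·0.0000] = 0.0000
Node u (S = 106.2): V_u = e^(−0.08)·[0.5832·45.1164 + 0.4168·9.6319] = 27.9955
Node d (S = 72.25): V_d = e^(−0.08)·[0.5832·9.6319 + 0.4168·0.0000] = 5.1856
Node 0 (S = 85): V_0 = e^(−0.08)·[0.5832·27.9955 + 0.4168·5.1856] = 17.0672

$17.07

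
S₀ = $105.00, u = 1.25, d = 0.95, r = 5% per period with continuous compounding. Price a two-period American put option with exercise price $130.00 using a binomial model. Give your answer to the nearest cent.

Risk-neutral probability p = (e^0.05 − 0.95)/(1.25 − 0.95) = 0.1013/0.3000 = 0.3376
Terminal stock prices: S_uu = 164.1, S_ud = 124.7, S_dd = 94.76
Terminal payoffs (K − S): max(-34.06, 0) = 0, max(5.312, 0) = 5.312, max(35.24, 0) = 35.24
Node u (S = 131.2): continuation = e^(−0.05)·[0.3376·0.0000 + 0.6624·5.3125] = 3.3475; exercise value = 0.0000 ≤ continuation, so V_u = 3.3475
Node d (S = 99.75): continuation = e^(−0.05)·[0.3376·5.3125 + 0.6624·35.2375] = 23.9098; exercise value = 30.2500 > continuation, so V_d = 30.2500 (exercise)
Node 0 (S = 105): continuation = e^(−0.05)·[0.3376·3.3475 + 0.6624·30.2500] = 20.1361; exercise value = 25.0000 > continuation, so V_0 = 25.0000 (exercise)

$25.00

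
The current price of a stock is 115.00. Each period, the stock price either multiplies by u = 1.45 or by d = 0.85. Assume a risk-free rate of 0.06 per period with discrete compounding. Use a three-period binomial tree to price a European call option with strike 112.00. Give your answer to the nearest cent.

30.50

Risk-neutral probability p = (1 + 0.06 − 0.85)/(1.45 − 0.85) = 0.2100/0.6000 = 0.3500
Terminal stock prices: S_uuu = 350.6, S_uud = 205.5, S_udd = 120.5, S_ddd = 70.62
Terminal payoffs (S − K): max(238.6, 0) = 238.6, max(93.52, 0) = 93.52, max(8.477, 0) = 8.477, max(-41.38, 0) = 0
Node uu (S = 241.8): V_uu = 1/1.06·[0.3500·238.5919 + 0.6500·93.5194] = 136.1271
Node ud (S = 141.7): V_ud = 1/1.06·[0.3500·93.5194 + 0.6500·8.4769] = 36.0771
Node dd (S = 83.09): V_dd = 1/1.06·[0.3500·8.4769 + 0.6500·0.0000] = 2.7990
Node u (S = 166.8): V_u = 1/1.06·[0.3500·136.1271 + 0.6500·36.0771] = 67.0704
Node d (S = 97.75): V_d = 1/1.06·[0.3500·36.0771 + 0.6500·2.7990] = 13.6286
Node 0 (S = 115): V_0 = 1/1.06·[0.3500·67.0704 + 0.6500·13.6286] = 30.5031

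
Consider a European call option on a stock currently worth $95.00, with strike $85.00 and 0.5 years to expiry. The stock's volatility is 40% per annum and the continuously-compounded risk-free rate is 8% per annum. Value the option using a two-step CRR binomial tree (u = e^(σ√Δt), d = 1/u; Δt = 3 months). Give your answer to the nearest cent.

$18.45

CRR parameters: u = e^(σ√Δt) = e^(0.4·√0.25) = 1.2214, d = 1/u = 0.8187
Per-period rate: rΔt = 0.08·0.25 = 0.02, so R = e^0.02 = 1.0202
Risk-neutral probability p = (e^0.02 − 0.8187)/(1.2214 − 0.8187) = 0.2015/0.4027 = 0.5003
Terminal stock prices: S_uu = 141.7, S_ud = 95, S_dd = 63.68
Terminal payoffs (S − K): max(56.72, 0) = 56.72, max(10, 0) = 10, max(-21.32, 0) = 0
Node u (S = 116): V_u = e^(−0.02)·[0.5003·56.7233 + 0.4997·10.0000] = 32.7164
Node d (S = 77.78): V_d = e^(−0.02)·[0.5003·10.0000 + 0.4997·0.0000] = 4.9043
Node 0 (S = 95): V_0 = e^(−0.02)·[0.5003·32.7164 + 0.4997·4.9043] = 18.4470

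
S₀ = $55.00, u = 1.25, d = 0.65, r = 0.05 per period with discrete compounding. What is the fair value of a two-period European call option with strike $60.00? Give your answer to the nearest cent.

$10.46

Risk-neutral probability p = (1 + 0.05 − 0.65)/(1.25 − 0.65) = 0.4000/0.6000 = 0.6667
Terminal stock prices: S_uu = 85.94, S_ud = 44.69, S_dd = 23.24
Terminal payoffs (S − K): max(25.94, 0) = 25.94, max(-15.31, 0) = 0, max(-36.76, 0) = 0
Node u (S = 68.75): V_u = 1/1.05·[0.6667·25.9375 + 0.3333·0.0000] = 16.4683
Node d (S = 35.75): V_d = 1/1.05·[0.6667·0.0000 + 0.3333·0.0000] = 0.0000
Node 0 (S = 55): V_0 = 1/1.05·[0.6667·16.4683 + 0.3333·0.0000] = 10.4560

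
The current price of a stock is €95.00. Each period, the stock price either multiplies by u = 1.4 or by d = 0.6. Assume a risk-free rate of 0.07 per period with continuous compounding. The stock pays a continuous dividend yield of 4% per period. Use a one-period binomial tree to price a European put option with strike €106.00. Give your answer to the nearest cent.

€21.10

Per-period risk-free factor R = e^0.07 = 1.0725; dividend-adjusted growth = e^(0.07−0.04) = 1.0305.
Risk-neutral probability p = (1.0305 − 0.6)/(1.4 − 0.6) = 0.4305/0.8000 = 0.5381
Terminal stock prices: S_u = 133, S_d = 57
Terminal payoffs (K − S): max(-27, 0) = 0, max(49, 0) = 49
Node 0 (S = 95): V_0 = e^(−0.07)·[0.5381·0.0000 + 0.4619·49.0000] = 21.1044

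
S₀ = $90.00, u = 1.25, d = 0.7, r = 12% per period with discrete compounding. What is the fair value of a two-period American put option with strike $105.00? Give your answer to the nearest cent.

$15.00

Risk-neutral probability p = (1 + 0.12 − 0.7)/(1.25 − 0.7) = 0.4200/0.5500 = 0.7636
Terminal stock prices: S_uu = 140.6, S_ud = 78.75, S_dd = 44.1
Terminal payoffs (K − S): max(-35.62, 0) = 0, max(26.25, 0) = 26.25, max(60.9, 0) = 60.9
Node u (S = 112.5): continuation = 1/1.12·[0.7636·0.0000 + 0.2364·26.2500] = 5.5398; exercise value = 0.0000 ≤ continuation, so V_u = 5.5398
Node d (S = 63): continuation = 1/1.12·[0.7636·26.2500 + 0.2364·60.9000] = 30.7500; exercise value = 42.0000 > continuation, so V_d = 42.0000 (exercise)
Node 0 (S = 90): continuation = 1/1.12·[0.7636·5.5398 + 0.2364·42.0000] = 12.6408; exercise value = 15.0000 > continuation, so V_0 = 15.0000 (exercise)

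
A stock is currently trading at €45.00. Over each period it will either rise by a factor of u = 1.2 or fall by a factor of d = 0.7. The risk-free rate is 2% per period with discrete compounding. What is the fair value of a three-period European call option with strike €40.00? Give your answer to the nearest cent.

Risk-neutral probability p = (1 + 0.02 − 0.7)/(1.2 − 0.7) = 0.3200/0.5000 = 0.6400
Terminal stock prices: S_uuu = 77.76, S_uud = 45.36, S_udd = 26.46, S_ddd = 15.43
Terminal payoffs (S − K): max(37.76, 0) = 37.76, max(5.36, 0) = 5.36, max(-13.54, 0) = 0, max(-24.57, 0) = 0
Node uu (S = 64.8): V_uu = 1/1.02·[0.6400·37.7600 + 0.3600·5.3600] = 25.5843
Node ud (S = 37.8): V_ud = 1/1.02·[0.6400·5.3600 + 0.3600·0.0000] = 3.3631
Node dd (S = 22.05): V_dd = 1/1.02·[0.6400·0.0000 + 0.3600·0.0000] = 0.0000
Node u (S = 54): V_u = 1/1.02·[0.6400·25.5843 + 0.3600·3.3631] = 17.2399
Node d (S = 31.5): V_d = 1/1.02·[0.6400·3.3631 + 0.3600·0.0000] = 2.1102
Node 0 (S = 45): V_0 = 1/1.02·[0.6400·17.2399 + 0.3600·2.1102] = 11.5620

€11.56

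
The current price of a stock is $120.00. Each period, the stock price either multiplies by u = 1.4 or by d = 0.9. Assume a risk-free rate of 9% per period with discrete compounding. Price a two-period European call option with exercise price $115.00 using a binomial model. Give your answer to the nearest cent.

Risk-neutral probability p = (1 + 0.09 − 0.9)/(1.4 − 0.9) = 0.1900/0.5000 = 0.3800
Terminal stock prices: S_uu = 235.2, S_ud = 151.2, S_dd = 97.2
Terminal payoffs (S − K): max(120.2, 0) = 120.2, max(36.2, 0) = 36.2, max(-17.8, 0) = 0
Node u (S = 168): V_u = 1/1.09·[0.3800·120.2000 + 0.6200·36.2000] = 62.4954
Node d (S = 108): V_d = 1/1.09·[0.3800·36.2000 + 0.6200·0.0000] = 12.6202
Node 0 (S = 120): V_0 = 1/1.09·[0.3800·62.4954 + 0.6200·12.6202] = 28.9658

$28.97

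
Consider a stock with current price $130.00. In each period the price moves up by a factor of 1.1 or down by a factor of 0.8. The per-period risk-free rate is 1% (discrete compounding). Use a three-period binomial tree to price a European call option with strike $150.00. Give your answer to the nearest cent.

$7.67

Risk-neutral probability p = (1 + 0.01 − 0.8)/(1.1 − 0.8) = 0.2100/0.3000 = 0.7000
Terminal stock prices: S_uuu = 173, S_uud = 125.8, S_udd = 91.52, S_ddd = 66.56
Terminal payoffs (S − K): max(23.03, 0) = 23.03, max(-24.16, 0) = 0, max(-58.48, 0) = 0, max(-83.44, 0) = 0
Node uu (S = 157.3): V_uu = 1/1.01·[0.7000·23.0300 + 0.3000·0.0000] = 15.9614
Node ud (S = 114.4): V_ud = 1/1.01·[0.7000·0.0000 + 0.3000·0.0000] = 0.0000
Node dd (S = 83.2): V_dd = 1/1.01·[0.7000·0.0000 + 0.3000·0.0000] = 0.0000
Node u (S = 143): V_u = 1/1.01·[0.7000·15.9614 + 0.3000·0.0000] = 11.0623
Node d (S = 104): V_d = 1/1.01·[0.7000·0.0000 + 0.3000·0.0000] = 0.0000
Node 0 (S = 130): V_0 = 1/1.01·[0.7000·11.0623 + 0.3000·0.0000] = 7.6670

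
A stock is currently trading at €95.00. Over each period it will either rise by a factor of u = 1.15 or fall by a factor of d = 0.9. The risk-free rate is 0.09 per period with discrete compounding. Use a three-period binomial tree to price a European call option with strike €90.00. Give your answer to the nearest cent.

Risk-neutral probability p = (1 + 0.09 − 0.9)/(1.15 − 0.9) = 0.1900/0.2500 = 0.7600
Terminal stock prices: S_uuu = 144.5, S_uud = 113.1, S_udd = 88.49, S_ddd = 69.26
Terminal payoffs (S − K): max(54.48, 0) = 54.48, max(23.07, 0) = 23.07, max(-1.508, 0) = 0, max(-20.74, 0) = 0
Node uu (S = 125.6): V_uu = 1/1.09·[0.7600·54.4831 + 0.2400·23.0737] = 43.0687
Node ud (S = 98.32): V_ud = 1/1.09·[0.7600·23.0737 + 0.2400·0.0000] = 16.0881
Node dd (S = 76.95): V_dd = 1/1.09·[0.7600·0.0000 + 0.2400·0.0000] = 0.0000
Node u (S = 109.2): V_u = 1/1.09·[0.7600·43.0687 + 0.2400·16.0881] = 33.5719
Node d (S = 85.5): V_d = 1/1.09·[0.7600·16.0881 + 0.2400·0.0000] = 11.2174
Node 0 (S = 95): V_0 = 1/1.09·[0.7600·33.5719 + 0.2400·11.2174] = 25.8778

€25.88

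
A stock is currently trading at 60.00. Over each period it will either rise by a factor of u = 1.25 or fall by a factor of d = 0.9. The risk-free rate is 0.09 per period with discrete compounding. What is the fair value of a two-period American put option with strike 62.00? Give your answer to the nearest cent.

3.36

Risk-neutral probability p = (1 + 0.09 − 0.9)/(1.25 − 0.9) = 0.1900/0.3500 = 0.5429
Terminal stock prices: S_uu = 93.75, S_ud = 67.5, S_dd = 48.6
Terminal payoffs (K − S): max(-31.75, 0) = 0, max(-5.5, 0) = 0, max(13.4, 0) = 13.4
Node u (S = 75): continuation = 1/1.09·[0.5429·0.0000 + 0.4571·0.0000] = 0.0000; exercise value = 0.0000 ≤ continuation, so V_u = 0.0000
Node d (S = 54): continuation = 1/1.09·[0.5429·0.0000 + 0.4571·13.4000] = 5.6199; exercise value = 8.0000 > continuation, so V_d = 8.0000 (exercise)
Node 0 (S = 60): continuation = 1/1.09·[0.5429·0.0000 + 0.4571·8.0000] = 3.3552; exercise value = 2.0000 ≤ continuation, so V_0 = 3.3552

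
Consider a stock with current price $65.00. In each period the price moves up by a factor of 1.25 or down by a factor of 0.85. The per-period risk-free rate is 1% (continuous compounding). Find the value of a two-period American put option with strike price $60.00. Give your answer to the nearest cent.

Risk-neutral probability p = (e^0.01 − 0.85)/(1.25 − 0.85) = 0.1601/0.4000 = 0.4001
Terminal stock prices: S_uu = 101.6, S_ud = 69.06, S_dd = 46.96
Terminal payoffs (K − S): max(-41.56, 0) = 0, max(-9.062, 0) = 0, max(13.04, 0) = 13.04
Node u (S = 81.25): continuation = e^(−0.01)·[0.4001·0.0000 + 0.5999·0.0000] = 0.0000; exercise value = 0.0000 ≤ continuation, so V_u = 0.0000
Node d (S = 55.25): continuation = e^(−0.01)·[0.4001·0.0000 + 0.5999·13.0375] = 7.7430; exercise value = 4.7500 ≤ continuation, so V_d = 7.7430
Node 0 (S = 65): continuation = e^(−0.01)·[0.4001·0.0000 + 0.5999·7.7430] = 4.5986; exercise value = 0.0000 ≤ continuation, so V_0 = 4.5986

$4.60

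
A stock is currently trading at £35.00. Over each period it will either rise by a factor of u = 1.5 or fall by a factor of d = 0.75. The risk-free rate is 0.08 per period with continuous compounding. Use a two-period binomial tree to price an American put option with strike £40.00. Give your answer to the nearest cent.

Risk-neutral probability p = (e^0.08 − 0.75)/(1.5 − 0.75) = 0.3333/0.7500 = 0.4444
Terminal stock prices: S_uu = 78.75, S_ud = 39.38, S_dd = 19.69
Terminal payoffs (K − S): max(-38.75, 0) = 0, max(0.625, 0) = 0.625, max(20.31, 0) = 20.31
Node u (S = 52.5): continuation = e^(−0.08)·[0.4444·0.0000 + 0.5556·0.6250] = 0.3206; exercise value = 0.0000 ≤ continuation, so V_u = 0.3206
Node d (S = 26.25): continuation = e^(−0.08)·[0.4444·0.6250 + 0.5556·20.3125] = 10.6747; exercise value = 13.7500 > continuation, so V_d = 13.7500 (exercise)
Node 0 (S = 35): continuation = e^(−0.08)·[0.4444·0.3206 + 0.5556·13.7500] = 7.1839; exercise value = 5.0000 ≤ continuation, so V_0 = 7.1839

£7.18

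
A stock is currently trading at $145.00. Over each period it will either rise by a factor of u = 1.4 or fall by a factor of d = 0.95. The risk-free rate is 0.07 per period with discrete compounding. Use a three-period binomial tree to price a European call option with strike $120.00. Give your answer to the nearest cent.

Risk-neutral probability p = (1 + 0.07 − 0.95)/(1.4 − 0.95) = 0.1200/0.4500 = 0.2667
Terminal stock prices: S_uuu = 397.9, S_uud = 270, S_udd = 183.2, S_ddd = 124.3
Terminal payoffs (S − K): max(277.9, 0) = 277.9, max(150, 0) = 150, max(63.21, 0) = 63.21, max(4.319, 0) = 4.319
Node uu (S = 284.2): V_uu = 1/1.07·[0.2667·277.8800 + 0.7333·149.9900] = 172.0505
Node ud (S = 192.8): V_ud = 1/1.07·[0.2667·149.9900 + 0.7333·63.2075] = 80.7005
Node dd (S = 130.9): V_dd = 1/1.07·[0.2667·63.2075 + 0.7333·4.3194] = 18.7130
Node u (S = 203): V_u = 1/1.07·[0.2667·172.0505 + 0.7333·80.7005] = 98.1874
Node d (S = 137.8): V_d = 1/1.07·[0.2667·80.7005 + 0.7333·18.7130] = 32.9374
Node 0 (S = 145): V_0 = 1/1.07·[0.2667·98.1874 + 0.7333·32.9374] = 47.0443

$47.04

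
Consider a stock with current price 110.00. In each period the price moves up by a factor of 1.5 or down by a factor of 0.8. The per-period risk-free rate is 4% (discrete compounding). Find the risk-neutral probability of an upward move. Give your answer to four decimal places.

p = 0.3429

Risk-neutral probability p = (1 + 0.04 − 0.8)/(1.5 − 0.8) = 0.2400/0.7000 = 0.3429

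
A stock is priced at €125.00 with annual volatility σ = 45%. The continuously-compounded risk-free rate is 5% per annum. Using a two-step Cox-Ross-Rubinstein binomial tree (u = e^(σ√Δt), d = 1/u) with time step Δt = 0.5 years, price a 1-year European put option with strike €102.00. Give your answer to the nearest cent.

€9.94

CRR parameters: u = e^(σ√Δt) = e^(0.45·√0.5) = 1.3746, d = 1/u = 0.7275
Per-period rate: rΔt = 0.05·0.5 = 0.025, so R = e^0.025 = 1.0253
Risk-neutral probability p = (e^0.025 − 0.7275)/(1.3746 − 0.7275) = 0.2979/0.6472 = 0.4602
Terminal stock prices: S_uu = 236.2, S_ud = 125, S_dd = 66.15
Terminal payoffs (K − S): max(-134.2, 0) = 0, max(-23, 0) = 0, max(35.85, 0) = 35.85
Node u (S = 171.8): V_u = e^(−0.025)·[0.4602·0.0000 + 0.5398·0.0000] = 0.0000
Node d (S = 90.93): V_d = e^(−0.025)·[0.4602·0.0000 + 0.5398·35.8505] = 18.8732
Node 0 (S = 125): V_0 = e^(−0.025)·[0.4602·0.0000 + 0.5398·18.8732] = 9.9357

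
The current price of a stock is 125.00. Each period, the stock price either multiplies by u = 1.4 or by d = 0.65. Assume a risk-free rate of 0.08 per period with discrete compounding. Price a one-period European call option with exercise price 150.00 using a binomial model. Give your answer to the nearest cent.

13.27

Risk-neutral probability p = (1 + 0.08 − 0.65)/(1.4 − 0.65) = 0.4300/0.7500 = 0.5733
Terminal stock prices: S_u = 175, S_d = 81.25
Terminal payoffs (S − K): max(25, 0) = 25, max(-68.75, 0) = 0
Node 0 (S = 125): V_0 = 1/1.08·[0.5733·25.0000 + 0.4267·0.0000] = 13.2716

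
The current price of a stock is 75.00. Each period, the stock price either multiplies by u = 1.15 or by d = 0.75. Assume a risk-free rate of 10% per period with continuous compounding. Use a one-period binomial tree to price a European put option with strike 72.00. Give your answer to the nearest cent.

1.60

Risk-neutral probability p = (e^0.1 − 0.75)/(1.15 − 0.75) = 0.3552/0.4000 = 0.8879
Terminal stock prices: S_u = 86.25, S_d = 56.25
Terminal payoffs (K − S): max(-14.25, 0) = 0, max(15.75, 0) = 15.75
Node 0 (S = 75): V_0 = e^(−0.1)·[0.8879·0.0000 + 0.1121·15.7500] = 1.5972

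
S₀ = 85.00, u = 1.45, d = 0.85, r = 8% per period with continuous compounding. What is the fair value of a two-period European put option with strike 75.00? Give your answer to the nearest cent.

4.33

Risk-neutral probability p = (e^0.08 − 0.85)/(1.45 − 0.85) = 0.2333/0.6000 = 0.3888
Terminal stock prices: S_uu = 178.7, S_ud = 104.8, S_dd = 61.41
Terminal payoffs (K − S): max(-103.7, 0) = 0, max(-29.76, 0) = 0, max(13.59, 0) = 13.59
Node u (S = 123.2): V_u = e^(−0.08)·[0.3888·0.0000 + 0.6112·0.0000] = 0.0000
Node d (S = 72.25): V_d = e^(−0.08)·[0.3888·0.0000 + 0.6112·13.5875] = 7.6660
Node 0 (S = 85): V_0 = e^(−0.08)·[0.3888·0.0000 + 0.6112·7.6660] = 4.3252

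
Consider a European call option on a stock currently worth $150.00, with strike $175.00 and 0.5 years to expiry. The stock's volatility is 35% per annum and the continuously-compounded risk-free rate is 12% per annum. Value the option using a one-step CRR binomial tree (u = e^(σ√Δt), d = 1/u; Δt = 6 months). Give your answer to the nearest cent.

$9.06

CRR parameters: u = e^(σ√Δt) = e^(0.35·√0.5) = 1.2808, d = 1/u = 0.7808
Per-period rate: rΔt = 0.12·0.5 = 0.06, so R = e^0.06 = 1.0618
Risk-neutral probability p = (e^0.06 − 0.7808)/(1.2808 − 0.7808) = 0.2811/0.5000 = 0.5621
Terminal stock prices: S_u = 192.1, S_d = 117.1
Terminal payoffs (S − K): max(17.12, 0) = 17.12, max(-57.89, 0) = 0
Node 0 (S = 150): V_0 = e^(−0.06)·[0.5621·17.1205 + 0.4379·0.0000] = 9.0631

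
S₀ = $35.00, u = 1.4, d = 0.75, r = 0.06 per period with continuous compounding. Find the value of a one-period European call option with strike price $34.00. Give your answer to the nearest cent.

Risk-neutral probability p = (e^0.06 − 0.75)/(1.4 − 0.75) = 0.3118/0.6500 = 0.4797
Terminal stock prices: S_u = 49, S_d = 26.25
Terminal payoffs (S − K): max(15, 0) = 15, max(-7.75, 0) = 0
Node 0 (S = 35): V_0 = e^(−0.06)·[0.4797·15.0000 + 0.5203·0.0000] = 6.7772

$6.78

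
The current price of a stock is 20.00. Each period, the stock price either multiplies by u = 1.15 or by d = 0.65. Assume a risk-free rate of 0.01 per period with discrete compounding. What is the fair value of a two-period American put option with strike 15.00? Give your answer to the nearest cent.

0.56

Risk-neutral probability p = (1 + 0.01 − 0.65)/(1.15 − 0.65) = 0.3600/0.5000 = 0.7200
Terminal stock prices: S_uu = 26.45, S_ud = 14.95, S_dd = 8.45
Terminal payoffs (K − S): max(-11.45, 0) = 0, max(0.05, 0) = 0.05, max(6.55, 0) = 6.55
Node u (S = 23): continuation = 1/1.01·[0.7200·0.0000 + 0.2800·0.0500] = 0.0139; exercise value = 0.0000 ≤ continuation, so V_u = 0.0139
Node d (S = 13): continuation = 1/1.01·[0.7200·0.0500 + 0.2800·6.5500] = 1.8515; exercise value = 2.0000 > continuation, so V_d = 2.0000 (exercise)
Node 0 (S = 20): continuation = 1/1.01·[0.7200·0.0139 + 0.2800·2.0000] = 0.5643; exercise value = 0.0000 ≤ continuation, so V_0 = 0.5643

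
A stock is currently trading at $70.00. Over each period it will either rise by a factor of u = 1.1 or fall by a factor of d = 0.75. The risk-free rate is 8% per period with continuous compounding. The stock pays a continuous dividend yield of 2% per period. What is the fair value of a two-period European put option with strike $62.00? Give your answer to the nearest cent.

Per-period risk-free factor R = e^0.08 = 1.0833; dividend-adjusted growth = e^(0.08−0.02) = 1.0618.
Risk-neutral probability p = (1.0618 − 0.75)/(1.1 − 0.75) = 0.3118/0.3500 = 0.8910
Terminal stock prices: S_uu = 84.7, S_ud = 57.75, S_dd = 39.38
Terminal payoffs (K − S): max(-22.7, 0) = 0, max(4.25, 0) = 4.25, max(22.62, 0) = 22.62
Node u (S = 77): V_u = e^(−0.08)·[0.8910·0.0000 + 0.1090·4.2500] = 0.4278
Node d (S = 52.5): V_d = e^(−0.08)·[0.8910·4.2500 + 0.1090·22.6250] = 5.7728
Node 0 (S = 70): V_0 = e^(−0.08)·[0.8910·0.4278 + 0.1090·5.7728] = 0.9329

$0.93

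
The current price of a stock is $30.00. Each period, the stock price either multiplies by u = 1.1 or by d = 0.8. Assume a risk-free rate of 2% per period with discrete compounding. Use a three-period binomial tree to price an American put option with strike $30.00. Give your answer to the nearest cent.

$2.38

Risk-neutral probability p = (1 + 0.02 − 0.8)/(1.1 − 0.8) = 0.2200/0.3000 = 0.7333
Terminal stock prices: S_uuu = 39.93, S_uud = 29.04, S_udd = 21.12, S_ddd = 15.36
Terminal payoffs (K − S): max(-9.93, 0) = 0, max(0.96, 0) = 0.96, max(8.88, 0) = 8.88, max(14.64, 0) = 14.64
Node uu (S = 36.3): continuation = 1/1.02·[0.7333·0.0000 + 0.2667·0.9600] = 0.2510; exercise value = 0.0000 ≤ continuation, so V_uu = 0.2510
Node ud (S = 26.4): continuation = 1/1.02·[0.7333·0.9600 + 0.2667·8.8800] = 3.0118; exercise value = 3.6000 > continuation, so V_ud = 3.6000 (exercise)
Node dd (S = 19.2): continuation = 1/1.02·[0.7333·8.8800 + 0.2667·14.6400] = 10.2118; exercise value = 10.8000 > continuation, so V_dd = 10.8000 (exercise)
Node u (S = 33): continuation = 1/1.02·[0.7333·0.2510 + 0.2667·3.6000] = 1.1216; exercise value = 0.0000 ≤ continuation, so V_u = 1.1216
Node d (S = 24): continuation = 1/1.02·[0.7333·3.6000 + 0.2667·10.8000] = 5.4118; exercise value = 6.0000 > continuation, so V_d = 6.0000 (exercise)
Node 0 (S = 30): continuation = 1/1.02·[0.7333·1.1216 + 0.2667·6.0000] = 2.3750; exercise value = 0.0000 ≤ continuation, so V_0 = 2.3750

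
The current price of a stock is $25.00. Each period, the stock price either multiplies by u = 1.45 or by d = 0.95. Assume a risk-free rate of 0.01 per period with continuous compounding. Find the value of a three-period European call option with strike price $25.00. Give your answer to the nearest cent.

$3.10

Risk-neutral probability p = (e^0.01 − 0.95)/(1.45 − 0.95) = 0.0601/0.5000 = 0.1201
Terminal stock prices: S_uuu = 76.22, S_uud = 49.93, S_udd = 32.72, S_ddd = 21.43
Terminal payoffs (S − K): max(51.22, 0) = 51.22, max(24.93, 0) = 24.93, max(7.716, 0) = 7.716, max(-3.566, 0) = 0
Node uu (S = 52.56): V_uu = e^(−0.01)·[0.1201·51.2156 + 0.8799·24.9344] = 27.8113
Node ud (S = 34.44): V_ud = e^(−0.01)·[0.1201·24.9344 + 0.8799·7.7156] = 9.6863
Node dd (S = 22.56): V_dd = e^(−0.01)·[0.1201·7.7156 + 0.8799·0.0000] = 0.9174
Node u (S = 36.25): V_u = e^(−0.01)·[0.1201·27.8113 + 0.8799·9.6863] = 11.7450
Node d (S = 23.75): V_d = e^(−0.01)·[0.1201·9.6863 + 0.8799·0.9174] = 1.9510
Node 0 (S = 25): V_0 = e^(−0.01)·[0.1201·11.7450 + 0.8799·1.9510] = 3.0961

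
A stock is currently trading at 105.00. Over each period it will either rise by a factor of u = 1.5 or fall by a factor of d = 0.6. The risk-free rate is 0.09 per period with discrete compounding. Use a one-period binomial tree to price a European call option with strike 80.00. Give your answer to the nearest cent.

Risk-neutral probability p = (1 + 0.09 − 0.6)/(1.5 − 0.6) = 0.4900/0.9000 = 0.5444
Terminal stock prices: S_u = 157.5, S_d = 63
Terminal payoffs (S − K): max(77.5, 0) = 77.5, max(-17, 0) = 0
Node 0 (S = 105): V_0 = 1/1.09·[0.5444·77.5000 + 0.4556·0.0000] = 38.7105

38.71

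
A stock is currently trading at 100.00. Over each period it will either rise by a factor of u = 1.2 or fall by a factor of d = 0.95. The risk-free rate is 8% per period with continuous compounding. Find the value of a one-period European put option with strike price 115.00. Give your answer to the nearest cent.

8.62

Risk-neutral probability p = (e^0.08 − 0.95)/(1.2 − 0.95) = 0.1333/0.2500 = 0.5331
Terminal stock prices: S_u = 120, S_d = 95
Terminal payoffs (K − S): max(-5, 0) = 0, max(20, 0) = 20
Node 0 (S = 100): V_0 = e^(−0.08)·[0.5331·0.0000 + 0.4669·20.0000] = 8.6192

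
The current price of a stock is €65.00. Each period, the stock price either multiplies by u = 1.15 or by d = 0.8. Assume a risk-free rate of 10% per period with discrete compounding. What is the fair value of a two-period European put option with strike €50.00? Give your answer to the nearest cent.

Risk-neutral probability p = (1 + 0.1 − 0.8)/(1.15 − 0.8) = 0.3000/0.3500 = 0.8571
Terminal stock prices: S_uu = 85.96, S_ud = 59.8, S_dd = 41.6
Terminal payoffs (K − S): max(-35.96, 0) = 0, max(-9.8, 0) = 0, max(8.4, 0) = 8.4
Node u (S = 74.75): V_u = 1/1.1·[0.8571·0.0000 + 0.1429·0.0000] = 0.0000
Node d (S = 52): V_d = 1/1.1·[0.8571·0.0000 + 0.1429·8.4000] = 1.0909
Node 0 (S = 65): V_0 = 1/1.1·[0.8571·0.0000 + 0.1429·1.0909] = 0.1417

€0.14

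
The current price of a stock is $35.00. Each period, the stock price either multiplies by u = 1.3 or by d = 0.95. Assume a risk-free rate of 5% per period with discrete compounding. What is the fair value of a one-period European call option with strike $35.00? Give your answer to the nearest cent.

$2.86

Risk-neutral probability p = (1 + 0.05 − 0.95)/(1.3 − 0.95) = 0.1000/0.3500 = 0.2857
Terminal stock prices: S_u = 45.5, S_d = 33.25
Terminal payoffs (S − K): max(10.5, 0) = 10.5, max(-1.75, 0) = 0
Node 0 (S = 35): V_0 = 1/1.05·[0.2857·10.5000 + 0.7143·0.0000] = 2.8571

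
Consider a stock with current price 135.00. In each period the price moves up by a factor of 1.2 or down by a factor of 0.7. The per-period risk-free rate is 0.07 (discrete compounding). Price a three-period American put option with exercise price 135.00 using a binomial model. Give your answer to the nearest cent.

13.47

Risk-neutral probability p = (1 + 0.07 − 0.7)/(1.2 − 0.7) = 0.3700/0.5000 = 0.7400
Terminal stock prices: S_uuu = 233.3, S_uud = 136.1, S_udd = 79.38, S_ddd = 46.3
Terminal payoffs (K − S): max(-98.28, 0) = 0, max(-1.08, 0) = 0, max(55.62, 0) = 55.62, max(88.7, 0) = 88.7
Node uu (S = 194.4): continuation = 1/1.07·[0.7400·0.0000 + 0.2600·0.0000] = 0.0000; exercise value = 0.0000 ≤ continuation, so V_uu = 0.0000
Node ud (S = 113.4): continuation = 1/1.07·[0.7400·0.0000 + 0.2600·55.6200] = 13.5151; exercise value = 21.6000 > continuation, so V_ud = 21.6000 (exercise)
Node dd (S = 66.15): continuation = 1/1.07·[0.7400·55.6200 + 0.2600·88.6950] = 60.0182; exercise value = 68.8500 > continuation, so V_dd = 68.8500 (exercise)
Node u (S = 162): continuation = 1/1.07·[0.7400·0.0000 + 0.2600·21.6000] = 5.2486; exercise value = 0.0000 ≤ continuation, so V_u = 5.2486
Node d (S = 94.5): continuation = 1/1.07·[0.7400·21.6000 + 0.2600·68.8500] = 31.6682; exercise value = 40.5000 > continuation, so V_d = 40.5000 (exercise)
Node 0 (S = 135): continuation = 1/1.07·[0.7400·5.2486 + 0.2600·40.5000] = 13.4710; exercise value = 0.0000 ≤ continuation, so V_0 = 13.4710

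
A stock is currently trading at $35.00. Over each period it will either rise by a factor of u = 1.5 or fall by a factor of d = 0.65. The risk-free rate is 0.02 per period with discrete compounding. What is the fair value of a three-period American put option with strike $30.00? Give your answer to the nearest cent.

$6.71

Risk-neutral probability p = (1 + 0.02 − 0.65)/(1.5 − 0.65) = 0.3700/0.8500 = 0.4353
Terminal stock prices: S_uuu = 118.1, S_uud = 51.19, S_udd = 22.18, S_ddd = 9.612
Terminal payoffs (K − S): max(-88.12, 0) = 0, max(-21.19, 0) = 0, max(7.819, 0) = 7.819, max(20.39, 0) = 20.39
Node uu (S = 78.75): continuation = 1/1.02·[0.4353·0.0000 + 0.5647·0.0000] = 0.0000; exercise value = 0.0000 ≤ continuation, so V_uu = 0.0000
Node ud (S = 34.12): continuation = 1/1.02·[0.4353·0.0000 + 0.5647·7.8187] = 4.3287; exercise value = 0.0000 ≤ continuation, so V_ud = 4.3287
Node dd (S = 14.79): continuation = 1/1.02·[0.4353·7.8187 + 0.5647·20.3881] = 14.6243; exercise value = 15.2125 > continuation, so V_dd = 15.2125 (exercise)
Node u (S = 52.5): continuation = 1/1.02·[0.4353·0.0000 + 0.5647·4.3287] = 2.3965; exercise value = 0.0000 ≤ continuation, so V_u = 2.3965
Node d (S = 22.75): continuation = 1/1.02·[0.4353·4.3287 + 0.5647·15.2125] = 10.2695; exercise value = 7.2500 ≤ continuation, so V_d = 10.2695
Node 0 (S = 35): continuation = 1/1.02·[0.4353·2.3965 + 0.5647·10.2695] = 6.7083; exercise value = 0.0000 ≤ continuation, so V_0 = 6.7083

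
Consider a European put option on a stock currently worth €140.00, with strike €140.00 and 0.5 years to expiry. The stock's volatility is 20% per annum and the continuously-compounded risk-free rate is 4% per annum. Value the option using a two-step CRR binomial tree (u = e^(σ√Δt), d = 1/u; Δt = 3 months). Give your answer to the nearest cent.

€5.61

CRR parameters: u = e^(σ√Δt) = e^(0.2·√0.25) = 1.1052, d = 1/u = 0.9048
Per-period rate: rΔt = 0.04·0.25 = 0.01, so R = e^0.01 = 1.0101
Risk-neutral probability p = (e^0.01 − 0.9048)/(1.1052 − 0.9048) = 0.1052/0.2003 = 0.5252
Terminal stock prices: S_uu = 171, S_ud = 140, S_dd = 114.6
Terminal payoffs (K − S): max(-31, 0) = 0, max(0, 0) = 0, max(25.38, 0) = 25.38
Node u (S = 154.7): V_u = e^(−0.01)·[0.5252·0.0000 + 0.4748·0.0000] = 0.0000
Node d (S = 126.7): V_d = e^(−0.01)·[0.5252·0.0000 + 0.4748·25.3777] = 11.9297
Node 0 (S = 140): V_0 = e^(−0.01)·[0.5252·0.0000 + 0.4748·11.9297] = 5.6080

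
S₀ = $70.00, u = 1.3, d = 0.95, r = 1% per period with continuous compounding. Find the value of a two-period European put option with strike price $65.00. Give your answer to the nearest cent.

Risk-neutral probability p = (e^0.01 − 0.95)/(1.3 − 0.95) = 0.0601/0.3500 = 0.1716
Terminal stock prices: S_uu = 118.3, S_ud = 86.45, S_dd = 63.17
Terminal payoffs (K − S): max(-53.3, 0) = 0, max(-21.45, 0) = 0, max(1.825, 0) = 1.825
Node u (S = 91): V_u = e^(−0.01)·[0.1716·0.0000 + 0.8284·0.0000] = 0.0000
Node d (S = 66.5): V_d = e^(−0.01)·[0.1716·0.0000 + 0.8284·1.8250] = 1.4968
Node 0 (S = 70): V_0 = e^(−0.01)·[0.1716·0.0000 + 0.8284·1.4968] = 1.2277

$1.23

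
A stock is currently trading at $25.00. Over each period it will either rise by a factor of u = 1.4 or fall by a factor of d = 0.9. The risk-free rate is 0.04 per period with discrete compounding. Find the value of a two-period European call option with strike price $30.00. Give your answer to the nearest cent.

$1.94

Risk-neutral probability p = (1 + 0.04 − 0.9)/(1.4 − 0.9) = 0.1400/0.5000 = 0.2800
Terminal stock prices: S_uu = 49, S_ud = 31.5, S_dd = 20.25
Terminal payoffs (S − K): max(19, 0) = 19, max(1.5, 0) = 1.5, max(-9.75, 0) = 0
Node u (S = 35): V_u = 1/1.04·[0.2800·19.0000 + 0.7200·1.5000] = 6.1538
Node d (S = 22.5): V_d = 1/1.04·[0.2800·1.5000 + 0.7200·0.0000] = 0.4038
Node 0 (S = 25): V_0 = 1/1.04·[0.2800·6.1538 + 0.7200·0.4038] = 1.9364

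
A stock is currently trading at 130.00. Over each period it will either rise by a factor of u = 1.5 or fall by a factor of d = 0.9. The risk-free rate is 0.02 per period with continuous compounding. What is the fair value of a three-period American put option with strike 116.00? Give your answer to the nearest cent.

Risk-neutral probability p = (e^0.02 − 0.9)/(1.5 − 0.9) = 0.1202/0.6000 = 0.2003
Terminal stock prices: S_uuu = 438.8, S_uud = 263.2, S_udd = 158, S_ddd = 94.77
Terminal payoffs (K − S): max(-322.8, 0) = 0, max(-147.2, 0) = 0, max(-41.95, 0) = 0, max(21.23, 0) = 21.23
Node uu (S = 292.5): continuation = e^(−0.02)·[0.2003·0.0000 + 0.7997·0.0000] = 0.0000; exercise value = 0.0000 ≤ continuation, so V_uu = 0.0000
Node ud (S = 175.5): continuation = e^(−0.02)·[0.2003·0.0000 + 0.7997·0.0000] = 0.0000; exercise value = 0.0000 ≤ continuation, so V_ud = 0.0000
Node dd (S = 105.3): continuation = e^(−0.02)·[0.2003·0.0000 + 0.7997·21.2300] = 16.6407; exercise value = 10.7000 ≤ continuation, so V_dd = 16.6407
Node u (S = 195): continuation = e^(−0.02)·[0.2003·0.0000 + 0.7997·0.0000] = 0.0000; exercise value = 0.0000 ≤ continuation, so V_u = 0.0000
Node d (S = 117): continuation = e^(−0.02)·[0.2003·0.0000 + 0.7997·16.6407] = 13.0435; exercise value = 0.0000 ≤ continuation, so V_d = 13.0435
Node 0 (S = 130): continuation = e^(−0.02)·[0.2003·0.0000 + 0.7997·13.0435] = 10.2239; exercise value = 0.0000 ≤ continuation, so V_0 = 10.2239

10.22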